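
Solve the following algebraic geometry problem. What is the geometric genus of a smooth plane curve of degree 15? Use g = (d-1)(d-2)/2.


Using the genus formula for smooth plane curves:
g = (d-1)(d-2)/2
g = (15-1)(15-2)/2
g = 14*13/2
g = 182/2 = 91

91


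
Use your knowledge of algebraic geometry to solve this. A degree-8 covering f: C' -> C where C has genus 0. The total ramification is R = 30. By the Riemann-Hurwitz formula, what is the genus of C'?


Riemann-Hurwitz formula: 2g' - 2 = d(2g - 2) + R
Given: d = 8, g = 0, R = 30
2g' - 2 = 8*(2*0 - 2) + 30
2g' - 2 = 8*(-2) + 30
2g' - 2 = -16 + 30 = 14
2g' = 16
g' = 8

8


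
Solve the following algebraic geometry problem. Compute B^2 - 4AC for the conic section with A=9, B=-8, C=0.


The discriminant of a conic Ax^2 + Bxy + Cy^2 + ... = 0 is B^2 - 4AC.
B^2 = (-8)^2 = 64
4AC = 4*9*0 = 0
Discriminant = 64 + 0 = 64

64


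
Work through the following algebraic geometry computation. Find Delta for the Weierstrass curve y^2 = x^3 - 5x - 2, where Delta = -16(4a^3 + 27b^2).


Compute each component:
4a^3 = 4*(-5)^3 = 4*(-125) = -500
27b^2 = 27*(-2)^2 = 27*4 = 108
4a^3 + 27b^2 = -500 + 108 = -392
Delta = -16*(-392) = 6272

6272


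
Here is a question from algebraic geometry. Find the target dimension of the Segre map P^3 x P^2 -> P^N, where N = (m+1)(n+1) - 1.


The Segre embedding maps P^m x P^n into P^N via
all products of coordinates from each factor.
N = (m+1)(n+1) - 1
N = (3+1)(2+1) - 1
N = 4*3 - 1
N = 12 - 1 = 11

11


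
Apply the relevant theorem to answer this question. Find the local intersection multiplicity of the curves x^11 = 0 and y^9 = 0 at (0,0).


The intersection multiplicity of V(x^a) and V(y^b) at the origin is:
I(O; V(x^11), V(y^9)) = dim_k(k[x,y]/(x^11, y^9))
A basis for k[x,y]/(x^11, y^9) is the set of monomials x^i * y^j
where 0 <= i < 11 and 0 <= j < 9.
The number of such monomials is 11 * 9 = 99

99


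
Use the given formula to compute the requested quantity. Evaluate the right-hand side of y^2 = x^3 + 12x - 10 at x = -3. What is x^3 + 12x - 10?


Compute x^3 + 12x - 10 at x = -3:
x^3 = (-3)^3 = -27
12*x = 12*(-3) = -36
Sum: -27 - 36 - 10 = -73

-73


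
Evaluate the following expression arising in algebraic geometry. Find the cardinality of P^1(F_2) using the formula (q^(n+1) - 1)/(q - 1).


P^1(F_2) has (q^(n+1) - 1)/(q - 1) points.
= 2^1 + 2^0
= 2 + 1
= 3

3


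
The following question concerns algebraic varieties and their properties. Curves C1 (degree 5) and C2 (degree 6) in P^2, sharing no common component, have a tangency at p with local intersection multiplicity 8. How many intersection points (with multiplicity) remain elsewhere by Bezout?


By Bezout's theorem, the total intersection number is d1 * d2.
Total = 5 * 6 = 30
Intersection multiplicity at p = 8
Remaining intersections = 30 - 8 = 22

22


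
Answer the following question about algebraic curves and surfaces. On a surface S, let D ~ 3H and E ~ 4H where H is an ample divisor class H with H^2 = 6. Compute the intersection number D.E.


Using bilinearity of the intersection pairing on a surface S:
(aH).(bH) = ab * (H.H)
We have H^2 = 6.
D.E = (3H).(4H) = 3*4*6
= 12*6
= 72

72


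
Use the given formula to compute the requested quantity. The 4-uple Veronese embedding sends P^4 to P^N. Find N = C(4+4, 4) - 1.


The Veronese embedding v_d: P^n -> P^N maps each point to all
degree-d monomials in n+1 homogeneous coordinates.
N = C(n+d, d) - 1
N = C(4+4, 4) - 1
N = C(8, 4) - 1
C(8, 4) = 70
N = 70 - 1 = 69

69


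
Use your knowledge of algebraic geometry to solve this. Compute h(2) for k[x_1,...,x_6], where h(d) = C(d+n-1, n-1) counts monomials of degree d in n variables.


The Hilbert function for the polynomial ring in 6 variables is:
h(d) = C(d+n-1, n-1)
h(2) = C(2+6-1, 6-1) = C(7, 5)
= 7! / (5! * 2!)
= 21

21


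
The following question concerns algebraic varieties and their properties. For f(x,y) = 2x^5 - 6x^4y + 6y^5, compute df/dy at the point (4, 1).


df/dy = (-6)*x^4 + 5*6*y^4
At (4,1): (-6)*4^4 + 5*6*1^4
= -1536 + 30
= -1506

-1506


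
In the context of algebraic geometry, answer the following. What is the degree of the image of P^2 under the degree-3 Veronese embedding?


The Veronese variety v_3(P^2) has degree d^r.
d^r = 3^2 = 9

9


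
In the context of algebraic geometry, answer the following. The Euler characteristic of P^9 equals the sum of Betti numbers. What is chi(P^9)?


The complex projective space P^9 has one cell in each even real dimension 0, 2, ..., 18.
The cohomology groups are H^{2k}(P^9) = Z for k = 0,...,9, and 0 otherwise.
Euler characteristic = sum of Betti numbers = 1 per even-dimensional cohomology group.
chi(P^9) = 9 + 1 = 10

10


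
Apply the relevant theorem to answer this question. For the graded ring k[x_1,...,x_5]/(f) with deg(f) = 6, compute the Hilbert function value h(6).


For R = k[x_1,...,x_n]/(f) with f homogeneous of degree e:
The Hilbert series is (1 - t^e)/(1 - t)^n.
So h(d) = C(d+n-1, n-1) - C(d-e+n-1, n-1) for d >= e.
With n=5, e=6, d=6:
C(6+5-1, 5-1) = C(10, 4) = 210
C(6-6+5-1, 5-1) = C(4, 4) = 1
h(6) = 210 - 1 = 209

209


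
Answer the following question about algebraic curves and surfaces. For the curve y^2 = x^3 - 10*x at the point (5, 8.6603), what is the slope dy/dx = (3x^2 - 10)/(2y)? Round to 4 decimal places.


Using implicit differentiation of y^2 = x^3 - 10*x:
2y * dy/dx = 3x^2 - 10
dy/dx = (3x^2 - 10)/(2y)
Numerator: 3*5^2 - 10 = 65
Denominator: 2*8.6603 = 17.3206
dy/dx = 65/17.3206 = 3.7528

3.7528


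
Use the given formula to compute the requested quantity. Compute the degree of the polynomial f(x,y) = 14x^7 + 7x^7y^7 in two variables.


Examine each term for its total degree (sum of exponents).
  Term '14x^7' has total degree 7+0 = 7.
  Term '7x^7y^7' has total degree 7+7 = 14.
The maximum total degree among all terms is 14.

14


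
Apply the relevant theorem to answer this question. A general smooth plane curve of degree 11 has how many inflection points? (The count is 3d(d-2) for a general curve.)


For a general smooth plane curve C of degree d, the inflection points are
the intersection of C with its Hessian curve, which has degree 3(d-2).
By Bezout, the total intersection number is d * 3(d-2) = 11 * 27 = 297.
For a general curve every flex is ordinary, so each contributes
multiplicity 1 to C·Hess(C), and the number of distinct inflection
points is 3d(d-2).
Inflection points = 3*11*(11-2) = 3*11*9 = 297

297


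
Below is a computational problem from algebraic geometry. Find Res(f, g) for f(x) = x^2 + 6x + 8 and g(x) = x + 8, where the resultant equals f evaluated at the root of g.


For Res(f, x - c), we evaluate f at x = c.
f(-8) = (-8)^2 + 6*(-8) + 8
= 64 - 48 + 8
= 16 + 8 = 24
Res(f, g) = 24

24


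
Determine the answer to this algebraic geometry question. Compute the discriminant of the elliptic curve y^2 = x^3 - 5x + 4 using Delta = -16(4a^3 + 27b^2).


Compute each component:
4a^3 = 4*(-5)^3 = 4*(-125) = -500
27b^2 = 27*4^2 = 27*16 = 432
4a^3 + 27b^2 = -500 + 432 = -68
Delta = -16*(-68) = 1088

1088


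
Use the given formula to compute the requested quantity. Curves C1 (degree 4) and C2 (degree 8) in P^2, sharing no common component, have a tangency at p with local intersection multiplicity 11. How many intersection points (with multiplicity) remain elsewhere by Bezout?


By Bezout's theorem, the total intersection number is d1 * d2.
Total = 4 * 8 = 32
Intersection multiplicity at p = 11
Remaining intersections = 32 - 11 = 21

21


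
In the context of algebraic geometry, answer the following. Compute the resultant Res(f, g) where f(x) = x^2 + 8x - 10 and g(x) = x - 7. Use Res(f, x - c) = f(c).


For Res(f, x - c), we evaluate f at x = c.
f(7) = 7^2 + 8*7 - 10
= 49 + 56 - 10
= 105 - 10 = 95
Res(f, g) = 95

95


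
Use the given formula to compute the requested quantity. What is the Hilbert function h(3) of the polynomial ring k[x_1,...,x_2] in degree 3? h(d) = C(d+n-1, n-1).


The Hilbert function for the polynomial ring in 2 variables is:
h(d) = C(d+n-1, n-1)
h(3) = C(3+2-1, 2-1) = C(4, 1)
= 4! / (1! * 3!)
= 4

4


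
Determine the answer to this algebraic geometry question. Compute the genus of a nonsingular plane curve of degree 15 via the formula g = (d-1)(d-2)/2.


Using the genus formula for smooth plane curves:
g = (d-1)(d-2)/2
g = (15-1)(15-2)/2
g = 14*13/2
g = 182/2 = 91

91


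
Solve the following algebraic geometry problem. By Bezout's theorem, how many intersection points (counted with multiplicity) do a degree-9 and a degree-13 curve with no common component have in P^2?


Bezout's theorem states the intersection count equals the product of degrees.
Intersection count = 9 * 13 = 117

117


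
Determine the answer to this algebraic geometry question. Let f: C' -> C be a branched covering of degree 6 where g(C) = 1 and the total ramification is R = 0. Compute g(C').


Riemann-Hurwitz formula: 2g' - 2 = d(2g - 2) + R
Given: d = 6, g = 1, R = 0
2g' - 2 = 6*(2*1 - 2) + 0
2g' - 2 = 6*0 + 0
2g' - 2 = 0 + 0 = 0
2g' = 2
g' = 1

1


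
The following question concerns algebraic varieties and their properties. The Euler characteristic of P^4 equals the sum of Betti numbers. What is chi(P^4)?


The complex projective space P^4 has one cell in each even real dimension 0, 2, ..., 8.
The cohomology groups are H^{2k}(P^4) = Z for k = 0,...,4, and 0 otherwise.
Euler characteristic = sum of Betti numbers = 1 per even-dimensional cohomology group.
chi(P^4) = 4 + 1 = 5

5


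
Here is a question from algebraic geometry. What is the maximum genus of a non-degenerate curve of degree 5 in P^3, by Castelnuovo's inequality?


Castelnuovo's bound: write d - 1 = m(r-1) + epsilon with 0 <= epsilon < r-1.
d - 1 = 5 - 1 = 4
r - 1 = 3 - 1 = 2
4 = 2*2 + 0, so m = 2, epsilon = 0
pi(d, r) = m(m-1)(r-1)/2 + m*epsilon
= 2*1*2/2 + 2*0
= 4/2 + 0
= 2 + 0 = 2

2


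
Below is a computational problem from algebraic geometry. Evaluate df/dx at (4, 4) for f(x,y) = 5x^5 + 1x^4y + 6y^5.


df/dx = 5*5*x^4 + 4*1*x^3*y
At (4,4): 5*5*4^4 + 4*1*4^3*4
= 6400 + 1024
= 7424

7424


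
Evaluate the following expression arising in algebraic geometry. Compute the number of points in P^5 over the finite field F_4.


P^5(F_4) has (q^(n+1) - 1)/(q - 1) points.
= 4^5 + 4^4 + 4^3 + 4^2 + 4^1 + 4^0
= 1024 + 256 + 64 + 16 + 4 + 1
= 1365

1365


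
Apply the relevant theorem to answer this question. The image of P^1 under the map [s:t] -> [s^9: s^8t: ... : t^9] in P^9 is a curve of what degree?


The rational normal curve in P^9 is the image of P^1 under the 9-uple Veronese.
A general hyperplane in P^9 pulls back to a degree-9 form on P^1, which has 9 zeros,
so the curve meets a general hyperplane in 9 points. Degree = 9.

9


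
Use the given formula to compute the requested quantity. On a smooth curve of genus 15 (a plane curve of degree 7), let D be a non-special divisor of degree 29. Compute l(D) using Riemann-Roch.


First, compute the genus of a smooth plane curve of degree 7:
g = (d-1)(d-2)/2 = (7-1)(7-2)/2 = 15
For a non-special divisor D (i.e., h^1(D) = 0), Riemann-Roch gives:
l(D) = deg(D) - g + 1
Since deg(D) = 29 >= 2g - 1 = 29, D is non-special.
l(D) = 29 - 15 + 1 = 15

15


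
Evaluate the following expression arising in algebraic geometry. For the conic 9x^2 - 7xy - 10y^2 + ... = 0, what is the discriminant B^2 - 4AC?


The discriminant of a conic Ax^2 + Bxy + Cy^2 + ... = 0 is B^2 - 4AC.
B^2 = (-7)^2 = 49
4AC = 4*9*(-10) = -360
Discriminant = 49 + 360 = 409

409


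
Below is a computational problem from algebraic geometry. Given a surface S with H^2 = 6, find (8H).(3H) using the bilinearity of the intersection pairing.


Using bilinearity of the intersection pairing on a surface S:
(aH).(bH) = ab * (H.H)
We have H^2 = 6.
D.E = (8H).(3H) = 8*3*6
= 24*6
= 144

144


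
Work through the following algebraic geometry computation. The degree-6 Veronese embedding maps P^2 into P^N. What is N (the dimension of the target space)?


The Veronese embedding v_d: P^n -> P^N maps each point to all
degree-d monomials in n+1 homogeneous coordinates.
N = C(n+d, d) - 1
N = C(2+6, 6) - 1
N = C(8, 6) - 1
C(8, 6) = 28
N = 28 - 1 = 27

27


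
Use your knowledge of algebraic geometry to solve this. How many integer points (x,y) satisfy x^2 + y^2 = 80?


Systematically check integer values of x where x^2 <= 80.
For each valid x, check if 80 - x^2 is a perfect square.
x=4: 80 - 16 = 64, sqrt = 8 (valid)
x=8: 80 - 64 = 16, sqrt = 4 (valid)
Total integer solutions found: 8

8


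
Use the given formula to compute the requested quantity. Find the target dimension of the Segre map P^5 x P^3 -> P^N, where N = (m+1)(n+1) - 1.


The Segre embedding maps P^m x P^n into P^N via
all products of coordinates from each factor.
N = (m+1)(n+1) - 1
N = (5+1)(3+1) - 1
N = 6*4 - 1
N = 24 - 1 = 23

23


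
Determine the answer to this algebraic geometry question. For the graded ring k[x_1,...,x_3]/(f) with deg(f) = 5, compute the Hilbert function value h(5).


For R = k[x_1,...,x_n]/(f) with f homogeneous of degree e:
The Hilbert series is (1 - t^e)/(1 - t)^n.
So h(d) = C(d+n-1, n-1) - C(d-e+n-1, n-1) for d >= e.
With n=3, e=5, d=5:
C(5+3-1, 3-1) = C(7, 2) = 21
C(5-5+3-1, 3-1) = C(2, 2) = 1
h(5) = 21 - 1 = 20

20


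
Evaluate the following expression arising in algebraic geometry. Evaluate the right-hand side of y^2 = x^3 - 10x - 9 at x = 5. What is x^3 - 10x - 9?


Compute x^3 - 10x - 9 at x = 5:
x^3 = 5^3 = 125
(-10)*x = (-10)*5 = -50
Sum: 125 - 50 - 9 = 66

66


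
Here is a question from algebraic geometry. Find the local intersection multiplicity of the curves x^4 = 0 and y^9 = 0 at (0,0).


The intersection multiplicity of V(x^a) and V(y^b) at the origin is:
I(O; V(x^4), V(y^9)) = dim_k(k[x,y]/(x^4, y^9))
A basis for k[x,y]/(x^4, y^9) is the set of monomials x^i * y^j
where 0 <= i < 4 and 0 <= j < 9.
The number of such monomials is 4 * 9 = 36

36


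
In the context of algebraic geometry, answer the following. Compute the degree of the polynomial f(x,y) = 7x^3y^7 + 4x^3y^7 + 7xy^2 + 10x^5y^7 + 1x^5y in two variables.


Examine each term for its total degree (sum of exponents).
  Term '7x^3y^7' has total degree 3+7 = 10.
  Term '4x^3y^7' has total degree 3+7 = 10.
  Term '7xy^2' has total degree 1+2 = 3.
  Term '10x^5y^7' has total degree 5+7 = 12.
  Term '1x^5y' has total degree 5+1 = 6.
The maximum total degree among all terms is 12.

12


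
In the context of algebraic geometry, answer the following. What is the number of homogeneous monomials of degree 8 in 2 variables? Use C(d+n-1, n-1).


The number of degree-8 monomials in 2 variables is C(d+n-1, n-1).
= C(8+2-1, 2-1) = C(9, 1)
= 9

9


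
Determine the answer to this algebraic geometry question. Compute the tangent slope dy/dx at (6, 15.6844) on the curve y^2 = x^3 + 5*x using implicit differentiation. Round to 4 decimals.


Using implicit differentiation of y^2 = x^3 + 5*x:
2y * dy/dx = 3x^2 + 5
dy/dx = (3x^2 + 5)/(2y)
Numerator: 3*6^2 + 5 = 113
Denominator: 2*15.6844 = 31.3688
dy/dx = 113/31.3688 = 3.6023

3.6023


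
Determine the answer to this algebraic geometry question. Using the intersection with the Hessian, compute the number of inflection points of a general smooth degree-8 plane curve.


For a general smooth plane curve C of degree d, the inflection points are
the intersection of C with its Hessian curve, which has degree 3(d-2).
By Bezout, the total intersection number is d * 3(d-2) = 8 * 18 = 144.
For a general curve every flex is ordinary, so each contributes
multiplicity 1 to C·Hess(C), and the number of distinct inflection
points is 3d(d-2).
Inflection points = 3*8*(8-2) = 3*8*6 = 144

144


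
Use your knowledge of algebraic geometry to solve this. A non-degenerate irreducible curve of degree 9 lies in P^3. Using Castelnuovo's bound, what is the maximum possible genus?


Castelnuovo's bound: write d - 1 = m(r-1) + epsilon with 0 <= epsilon < r-1.
d - 1 = 9 - 1 = 8
r - 1 = 3 - 1 = 2
8 = 4*2 + 0, so m = 4, epsilon = 0
pi(d, r) = m(m-1)(r-1)/2 + m*epsilon
= 4*3*2/2 + 4*0
= 24/2 + 0
= 12 + 0 = 12

12


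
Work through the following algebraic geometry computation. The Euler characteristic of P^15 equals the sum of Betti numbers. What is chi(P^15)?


The complex projective space P^15 has one cell in each even real dimension 0, 2, ..., 30.
The cohomology groups are H^{2k}(P^15) = Z for k = 0,...,15, and 0 otherwise.
Euler characteristic = sum of Betti numbers = 1 per even-dimensional cohomology group.
chi(P^15) = 15 + 1 = 16

16


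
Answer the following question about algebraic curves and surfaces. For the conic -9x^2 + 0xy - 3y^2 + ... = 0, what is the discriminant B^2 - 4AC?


The discriminant of a conic Ax^2 + Bxy + Cy^2 + ... = 0 is B^2 - 4AC.
B^2 = 0^2 = 0
4AC = 4*(-9)*(-3) = 108
Discriminant = 0 - 108 = -108

-108


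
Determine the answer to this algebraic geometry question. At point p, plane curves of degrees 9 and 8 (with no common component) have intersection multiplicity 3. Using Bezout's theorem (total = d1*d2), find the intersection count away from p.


By Bezout's theorem, the total intersection number is d1 * d2.
Total = 9 * 8 = 72
Intersection multiplicity at p = 3
Remaining intersections = 72 - 3 = 69

69


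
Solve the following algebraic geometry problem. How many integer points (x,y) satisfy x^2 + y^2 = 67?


Systematically check integer values of x where x^2 <= 67.
For each valid x, check if 67 - x^2 is a perfect square.
Total integer solutions found: 0

0


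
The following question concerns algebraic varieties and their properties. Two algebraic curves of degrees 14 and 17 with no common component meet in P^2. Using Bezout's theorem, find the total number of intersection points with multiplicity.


Bezout's theorem states the intersection count equals the product of degrees.
Intersection count = 14 * 17 = 238

238


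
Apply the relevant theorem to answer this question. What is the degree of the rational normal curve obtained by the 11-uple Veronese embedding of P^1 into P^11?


The rational normal curve in P^11 is the image of P^1 under the 11-uple Veronese.
A general hyperplane in P^11 pulls back to a degree-11 form on P^1, which has 11 zeros,
so the curve meets a general hyperplane in 11 points. Degree = 11.

11


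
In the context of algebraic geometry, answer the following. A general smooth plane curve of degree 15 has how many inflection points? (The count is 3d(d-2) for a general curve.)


For a general smooth plane curve C of degree d, the inflection points are
the intersection of C with its Hessian curve, which has degree 3(d-2).
By Bezout, the total intersection number is d * 3(d-2) = 15 * 39 = 585.
For a general curve every flex is ordinary, so each contributes
multiplicity 1 to C·Hess(C), and the number of distinct inflection
points is 3d(d-2).
Inflection points = 3*15*(15-2) = 3*15*13 = 585

585


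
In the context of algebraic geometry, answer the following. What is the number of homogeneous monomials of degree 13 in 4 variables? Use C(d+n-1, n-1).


The number of degree-13 monomials in 4 variables is C(d+n-1, n-1).
= C(13+4-1, 4-1) = C(16, 3)
= 560

560


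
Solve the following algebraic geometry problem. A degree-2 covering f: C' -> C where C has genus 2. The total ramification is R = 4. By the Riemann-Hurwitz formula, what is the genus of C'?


Riemann-Hurwitz formula: 2g' - 2 = d(2g - 2) + R
Given: d = 2, g = 2, R = 4
2g' - 2 = 2*(2*2 - 2) + 4
2g' - 2 = 2*2 + 4
2g' - 2 = 4 + 4 = 8
2g' = 10
g' = 5

5


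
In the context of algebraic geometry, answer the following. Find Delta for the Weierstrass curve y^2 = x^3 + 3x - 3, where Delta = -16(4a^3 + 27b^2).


Compute each component:
4a^3 = 4*3^3 = 4*27 = 108
27b^2 = 27*(-3)^2 = 27*9 = 243
4a^3 + 27b^2 = 108 + 243 = 351
Delta = -16*351 = -5616

-5616


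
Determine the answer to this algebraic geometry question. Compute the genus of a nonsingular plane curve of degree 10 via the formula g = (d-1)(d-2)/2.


Using the genus formula for smooth plane curves:
g = (d-1)(d-2)/2
g = (10-1)(10-2)/2
g = 9*8/2
g = 72/2 = 36

36


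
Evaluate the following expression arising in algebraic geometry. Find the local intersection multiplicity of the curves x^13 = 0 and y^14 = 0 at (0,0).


The intersection multiplicity of V(x^a) and V(y^b) at the origin is:
I(O; V(x^13), V(y^14)) = dim_k(k[x,y]/(x^13, y^14))
A basis for k[x,y]/(x^13, y^14) is the set of monomials x^i * y^j
where 0 <= i < 13 and 0 <= j < 14.
The number of such monomials is 13 * 14 = 182

182


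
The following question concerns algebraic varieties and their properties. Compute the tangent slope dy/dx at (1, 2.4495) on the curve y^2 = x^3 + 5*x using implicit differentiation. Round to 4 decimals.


Using implicit differentiation of y^2 = x^3 + 5*x:
2y * dy/dx = 3x^2 + 5
dy/dx = (3x^2 + 5)/(2y)
Numerator: 3*1^2 + 5 = 8
Denominator: 2*2.4495 = 4.899
dy/dx = 8/4.899 = 1.6330

1.6330


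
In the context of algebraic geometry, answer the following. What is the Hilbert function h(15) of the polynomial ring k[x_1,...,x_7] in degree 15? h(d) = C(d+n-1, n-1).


The Hilbert function for the polynomial ring in 7 variables is:
h(d) = C(d+n-1, n-1)
h(15) = C(15+7-1, 7-1) = C(21, 6)
= 21! / (6! * 15!)
= 54264

54264


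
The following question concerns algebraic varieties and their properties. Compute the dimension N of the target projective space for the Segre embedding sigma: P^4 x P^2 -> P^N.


The Segre embedding maps P^m x P^n into P^N via
all products of coordinates from each factor.
N = (m+1)(n+1) - 1
N = (4+1)(2+1) - 1
N = 5*3 - 1
N = 15 - 1 = 14

14


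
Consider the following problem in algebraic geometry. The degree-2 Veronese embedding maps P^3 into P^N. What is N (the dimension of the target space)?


The Veronese embedding v_d: P^n -> P^N maps each point to all
degree-d monomials in n+1 homogeneous coordinates.
N = C(n+d, d) - 1
N = C(3+2, 2) - 1
N = C(5, 2) - 1
C(5, 2) = 10
N = 10 - 1 = 9

9


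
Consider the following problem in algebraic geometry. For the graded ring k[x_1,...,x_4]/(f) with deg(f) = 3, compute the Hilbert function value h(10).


For R = k[x_1,...,x_n]/(f) with f homogeneous of degree e:
The Hilbert series is (1 - t^e)/(1 - t)^n.
So h(d) = C(d+n-1, n-1) - C(d-e+n-1, n-1) for d >= e.
With n=4, e=3, d=10:
C(10+4-1, 4-1) = C(13, 3) = 286
C(10-3+4-1, 4-1) = C(10, 3) = 120
h(10) = 286 - 120 = 166

166


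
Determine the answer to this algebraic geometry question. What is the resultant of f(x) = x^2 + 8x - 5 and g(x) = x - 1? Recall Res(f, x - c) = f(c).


For Res(f, x - c), we evaluate f at x = c.
f(1) = 1^2 + 8*1 - 5
= 1 + 8 - 5
= 9 - 5 = 4
Res(f, g) = 4

4


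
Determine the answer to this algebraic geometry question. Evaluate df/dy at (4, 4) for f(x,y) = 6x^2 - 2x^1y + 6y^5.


df/dy = (-2)*x^1 + 5*6*y^4
At (4,4): (-2)*4^1 + 5*6*4^4
= -8 + 7680
= 7672

7672


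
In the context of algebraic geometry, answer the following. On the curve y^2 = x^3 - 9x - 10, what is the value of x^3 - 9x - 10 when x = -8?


Compute x^3 - 9x - 10 at x = -8:
x^3 = (-8)^3 = -512
(-9)*x = (-9)*(-8) = 72
Sum: -512 + 72 - 10 = -450

-450


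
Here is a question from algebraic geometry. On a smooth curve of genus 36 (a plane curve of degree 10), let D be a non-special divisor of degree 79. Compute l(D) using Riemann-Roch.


First, compute the genus of a smooth plane curve of degree 10:
g = (d-1)(d-2)/2 = (10-1)(10-2)/2 = 36
For a non-special divisor D (i.e., h^1(D) = 0), Riemann-Roch gives:
l(D) = deg(D) - g + 1
Since deg(D) = 79 >= 2g - 1 = 71, D is non-special.
l(D) = 79 - 36 + 1 = 44

44


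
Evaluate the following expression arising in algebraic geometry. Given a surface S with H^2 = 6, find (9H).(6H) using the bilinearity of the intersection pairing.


Using bilinearity of the intersection pairing on a surface S:
(aH).(bH) = ab * (H.H)
We have H^2 = 6.
D.E = (9H).(6H) = 9*6*6
= 54*6
= 324

324


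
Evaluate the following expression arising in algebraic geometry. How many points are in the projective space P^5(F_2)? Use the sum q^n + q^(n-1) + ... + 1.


P^5(F_2) has (q^(n+1) - 1)/(q - 1) points.
= 2^5 + 2^4 + 2^3 + 2^2 + 2^1 + 2^0
= 32 + 16 + 8 + 4 + 2 + 1
= 63

63


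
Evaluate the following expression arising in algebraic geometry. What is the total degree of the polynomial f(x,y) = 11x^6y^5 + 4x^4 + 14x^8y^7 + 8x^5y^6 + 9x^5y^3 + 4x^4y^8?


Examine each term for its total degree (sum of exponents).
  Term '11x^6y^5' has total degree 6+5 = 11.
  Term '4x^4' has total degree 4+0 = 4.
  Term '14x^8y^7' has total degree 8+7 = 15.
  Term '8x^5y^6' has total degree 5+6 = 11.
  Term '9x^5y^3' has total degree 5+3 = 8.
  Term '4x^4y^8' has total degree 4+8 = 12.
The maximum total degree among all terms is 15.

15


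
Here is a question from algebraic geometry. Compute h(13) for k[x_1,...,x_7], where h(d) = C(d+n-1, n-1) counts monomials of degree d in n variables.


The Hilbert function for the polynomial ring in 7 variables is:
h(d) = C(d+n-1, n-1)
h(13) = C(13+7-1, 7-1) = C(19, 6)
= 19! / (6! * 13!)
= 27132

27132


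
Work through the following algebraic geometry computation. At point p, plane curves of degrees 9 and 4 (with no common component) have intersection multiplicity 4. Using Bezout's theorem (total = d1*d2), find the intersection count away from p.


By Bezout's theorem, the total intersection number is d1 * d2.
Total = 9 * 4 = 36
Intersection multiplicity at p = 4
Remaining intersections = 36 - 4 = 32

32


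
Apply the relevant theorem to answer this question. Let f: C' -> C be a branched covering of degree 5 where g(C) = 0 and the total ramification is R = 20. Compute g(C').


Riemann-Hurwitz formula: 2g' - 2 = d(2g - 2) + R
Given: d = 5, g = 0, R = 20
2g' - 2 = 5*(2*0 - 2) + 20
2g' - 2 = 5*(-2) + 20
2g' - 2 = -10 + 20 = 10
2g' = 12
g' = 6

6


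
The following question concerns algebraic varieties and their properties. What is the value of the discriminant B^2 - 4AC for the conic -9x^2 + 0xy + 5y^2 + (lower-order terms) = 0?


The discriminant of a conic Ax^2 + Bxy + Cy^2 + ... = 0 is B^2 - 4AC.
B^2 = 0^2 = 0
4AC = 4*(-9)*5 = -180
Discriminant = 0 + 180 = 180

180


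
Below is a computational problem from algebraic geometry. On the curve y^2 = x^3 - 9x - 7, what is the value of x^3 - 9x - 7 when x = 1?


Compute x^3 - 9x - 7 at x = 1:
x^3 = 1^3 = 1
(-9)*x = (-9)*1 = -9
Sum: 1 - 9 - 7 = -15

-15


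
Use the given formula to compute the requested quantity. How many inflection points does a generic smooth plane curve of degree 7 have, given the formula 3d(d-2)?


For a general smooth plane curve C of degree d, the inflection points are
the intersection of C with its Hessian curve, which has degree 3(d-2).
By Bezout, the total intersection number is d * 3(d-2) = 7 * 15 = 105.
For a general curve every flex is ordinary, so each contributes
multiplicity 1 to C·Hess(C), and the number of distinct inflection
points is 3d(d-2).
Inflection points = 3*7*(7-2) = 3*7*5 = 105

105


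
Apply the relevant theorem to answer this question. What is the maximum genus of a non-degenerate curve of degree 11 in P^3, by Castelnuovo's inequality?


Castelnuovo's bound: write d - 1 = m(r-1) + epsilon with 0 <= epsilon < r-1.
d - 1 = 11 - 1 = 10
r - 1 = 3 - 1 = 2
10 = 5*2 + 0, so m = 5, epsilon = 0
pi(d, r) = m(m-1)(r-1)/2 + m*epsilon
= 5*4*2/2 + 5*0
= 40/2 + 0
= 20 + 0 = 20

20


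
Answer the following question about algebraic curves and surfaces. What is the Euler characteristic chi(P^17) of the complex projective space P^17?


The complex projective space P^17 has one cell in each even real dimension 0, 2, ..., 34.
The cohomology groups are H^{2k}(P^17) = Z for k = 0,...,17, and 0 otherwise.
Euler characteristic = sum of Betti numbers = 1 per even-dimensional cohomology group.
chi(P^17) = 17 + 1 = 18

18


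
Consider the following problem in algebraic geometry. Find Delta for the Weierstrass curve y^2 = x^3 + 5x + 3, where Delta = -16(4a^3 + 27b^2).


Compute each component:
4a^3 = 4*5^3 = 4*125 = 500
27b^2 = 27*3^2 = 27*9 = 243
4a^3 + 27b^2 = 500 + 243 = 743
Delta = -16*743 = -11888

-11888


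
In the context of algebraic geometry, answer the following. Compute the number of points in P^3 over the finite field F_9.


P^3(F_9) has (q^(n+1) - 1)/(q - 1) points.
= 9^3 + 9^2 + 9^1 + 9^0
= 729 + 81 + 9 + 1
= 820

820


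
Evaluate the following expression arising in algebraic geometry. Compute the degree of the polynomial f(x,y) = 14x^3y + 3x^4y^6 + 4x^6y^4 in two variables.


Examine each term for its total degree (sum of exponents).
  Term '14x^3y' has total degree 3+1 = 4.
  Term '3x^4y^6' has total degree 4+6 = 10.
  Term '4x^6y^4' has total degree 6+4 = 10.
The maximum total degree among all terms is 10.

10


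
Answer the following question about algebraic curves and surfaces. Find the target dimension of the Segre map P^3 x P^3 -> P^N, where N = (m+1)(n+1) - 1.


The Segre embedding maps P^m x P^n into P^N via
all products of coordinates from each factor.
N = (m+1)(n+1) - 1
N = (3+1)(3+1) - 1
N = 4*4 - 1
N = 16 - 1 = 15

15


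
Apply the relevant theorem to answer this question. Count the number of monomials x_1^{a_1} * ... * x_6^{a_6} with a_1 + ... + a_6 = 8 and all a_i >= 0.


The number of degree-8 monomials in 6 variables is C(d+n-1, n-1).
= C(8+6-1, 6-1) = C(13, 5)
= 1287

1287


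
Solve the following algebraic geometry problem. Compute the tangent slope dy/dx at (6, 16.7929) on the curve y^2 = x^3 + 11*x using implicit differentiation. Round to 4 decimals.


Using implicit differentiation of y^2 = x^3 + 11*x:
2y * dy/dx = 3x^2 + 11
dy/dx = (3x^2 + 11)/(2y)
Numerator: 3*6^2 + 11 = 119
Denominator: 2*16.7929 = 33.5858
dy/dx = 119/33.5858 = 3.5432

3.5432


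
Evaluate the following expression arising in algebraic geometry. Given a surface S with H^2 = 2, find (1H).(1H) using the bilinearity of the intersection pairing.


Using bilinearity of the intersection pairing on a surface S:
(aH).(bH) = ab * (H.H)
We have H^2 = 2.
D.E = (1H).(1H) = 1*1*2
= 1*2
= 2

2


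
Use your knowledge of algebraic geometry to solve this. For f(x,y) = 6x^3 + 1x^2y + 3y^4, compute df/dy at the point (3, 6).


df/dy = 1*x^2 + 4*3*y^3
At (3,6): 1*3^2 + 4*3*6^3
= 9 + 2592
= 2601

2601


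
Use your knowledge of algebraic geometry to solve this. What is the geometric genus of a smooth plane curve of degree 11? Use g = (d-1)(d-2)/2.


Using the genus formula for smooth plane curves:
g = (d-1)(d-2)/2
g = (11-1)(11-2)/2
g = 10*9/2
g = 90/2 = 45

45


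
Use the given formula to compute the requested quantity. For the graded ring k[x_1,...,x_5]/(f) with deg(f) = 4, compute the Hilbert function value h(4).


For R = k[x_1,...,x_n]/(f) with f homogeneous of degree e:
The Hilbert series is (1 - t^e)/(1 - t)^n.
So h(d) = C(d+n-1, n-1) - C(d-e+n-1, n-1) for d >= e.
With n=5, e=4, d=4:
C(4+5-1, 5-1) = C(8, 4) = 70
C(4-4+5-1, 5-1) = C(4, 4) = 1
h(4) = 70 - 1 = 69

69


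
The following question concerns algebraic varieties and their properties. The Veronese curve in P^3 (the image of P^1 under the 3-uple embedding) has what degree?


The rational normal curve in P^3 is the image of P^1 under the 3-uple Veronese.
A general hyperplane in P^3 pulls back to a degree-3 form on P^1, which has 3 zeros,
so the curve meets a general hyperplane in 3 points. Degree = 3.

3


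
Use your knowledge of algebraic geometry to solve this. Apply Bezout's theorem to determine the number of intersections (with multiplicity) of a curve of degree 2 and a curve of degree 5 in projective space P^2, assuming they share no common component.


Bezout's theorem states the intersection count equals the product of degrees.
Intersection count = 2 * 5 = 10

10


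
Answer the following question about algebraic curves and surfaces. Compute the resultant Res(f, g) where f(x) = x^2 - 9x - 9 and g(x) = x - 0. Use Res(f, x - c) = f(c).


For Res(f, x - c), we evaluate f at x = c.
f(0) = 0^2 - 9*0 - 9
= 0 + 0 - 9
= 0 - 9 = -9
Res(f, g) = -9

-9


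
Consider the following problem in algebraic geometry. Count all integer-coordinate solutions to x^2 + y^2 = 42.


Systematically check integer values of x where x^2 <= 42.
For each valid x, check if 42 - x^2 is a perfect square.
Total integer solutions found: 0

0


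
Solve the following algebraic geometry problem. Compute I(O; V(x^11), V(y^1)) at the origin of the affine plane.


The intersection multiplicity of V(x^a) and V(y^b) at the origin is:
I(O; V(x^11), V(y^1)) = dim_k(k[x,y]/(x^11, y^1))
A basis for k[x,y]/(x^11, y^1) is the set of monomials x^i * y^j
where 0 <= i < 11 and 0 <= j < 1.
The number of such monomials is 11 * 1 = 11

11


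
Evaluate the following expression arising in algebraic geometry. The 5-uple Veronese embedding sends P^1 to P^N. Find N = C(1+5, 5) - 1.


The Veronese embedding v_d: P^n -> P^N maps each point to all
degree-d monomials in n+1 homogeneous coordinates.
N = C(n+d, d) - 1
N = C(1+5, 5) - 1
N = C(6, 5) - 1
C(6, 5) = 6
N = 6 - 1 = 5

5


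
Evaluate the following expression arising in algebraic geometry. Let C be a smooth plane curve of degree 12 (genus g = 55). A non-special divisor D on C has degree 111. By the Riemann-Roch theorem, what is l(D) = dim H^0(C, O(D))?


First, compute the genus of a smooth plane curve of degree 12:
g = (d-1)(d-2)/2 = (12-1)(12-2)/2 = 55
For a non-special divisor D (i.e., h^1(D) = 0), Riemann-Roch gives:
l(D) = deg(D) - g + 1
Since deg(D) = 111 >= 2g - 1 = 109, D is non-special.
l(D) = 111 - 55 + 1 = 57

57


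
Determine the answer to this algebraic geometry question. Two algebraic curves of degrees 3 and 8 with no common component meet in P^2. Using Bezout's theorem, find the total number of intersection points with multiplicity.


Bezout's theorem states the intersection count equals the product of degrees.
Intersection count = 3 * 8 = 24

24


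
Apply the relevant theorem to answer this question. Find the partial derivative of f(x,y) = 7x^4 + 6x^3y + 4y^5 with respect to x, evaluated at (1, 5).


df/dx = 4*7*x^3 + 3*6*x^2*y
At (1,5): 4*7*1^3 + 3*6*1^2*5
= 28 + 90
= 118

118


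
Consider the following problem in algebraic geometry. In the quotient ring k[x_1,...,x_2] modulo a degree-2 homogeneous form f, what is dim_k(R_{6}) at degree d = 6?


For R = k[x_1,...,x_n]/(f) with f homogeneous of degree e:
The Hilbert series is (1 - t^e)/(1 - t)^n.
So h(d) = C(d+n-1, n-1) - C(d-e+n-1, n-1) for d >= e.
With n=2, e=2, d=6:
C(6+2-1, 2-1) = C(7, 1) = 7
C(6-2+2-1, 2-1) = C(5, 1) = 5
h(6) = 7 - 5 = 2

2


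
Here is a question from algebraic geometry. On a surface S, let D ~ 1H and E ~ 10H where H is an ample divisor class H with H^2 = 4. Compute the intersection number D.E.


Using bilinearity of the intersection pairing on a surface S:
(aH).(bH) = ab * (H.H)
We have H^2 = 4.
D.E = (1H).(10H) = 1*10*4
= 10*4
= 40

40


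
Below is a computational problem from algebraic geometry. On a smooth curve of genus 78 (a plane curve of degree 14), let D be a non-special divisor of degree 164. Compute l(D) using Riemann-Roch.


First, compute the genus of a smooth plane curve of degree 14:
g = (d-1)(d-2)/2 = (14-1)(14-2)/2 = 78
For a non-special divisor D (i.e., h^1(D) = 0), Riemann-Roch gives:
l(D) = deg(D) - g + 1
Since deg(D) = 164 >= 2g - 1 = 155, D is non-special.
l(D) = 164 - 78 + 1 = 87

87


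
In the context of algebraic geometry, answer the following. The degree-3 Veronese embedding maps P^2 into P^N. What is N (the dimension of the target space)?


The Veronese embedding v_d: P^n -> P^N maps each point to all
degree-d monomials in n+1 homogeneous coordinates.
N = C(n+d, d) - 1
N = C(2+3, 3) - 1
N = C(5, 3) - 1
C(5, 3) = 10
N = 10 - 1 = 9

9


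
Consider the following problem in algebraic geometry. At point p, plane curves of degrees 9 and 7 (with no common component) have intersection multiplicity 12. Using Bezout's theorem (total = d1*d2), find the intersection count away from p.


By Bezout's theorem, the total intersection number is d1 * d2.
Total = 9 * 7 = 63
Intersection multiplicity at p = 12
Remaining intersections = 63 - 12 = 51

51


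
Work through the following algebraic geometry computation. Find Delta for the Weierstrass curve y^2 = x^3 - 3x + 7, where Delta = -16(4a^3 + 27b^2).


Compute each component:
4a^3 = 4*(-3)^3 = 4*(-27) = -108
27b^2 = 27*7^2 = 27*49 = 1323
4a^3 + 27b^2 = -108 + 1323 = 1215
Delta = -16*1215 = -19440

-19440


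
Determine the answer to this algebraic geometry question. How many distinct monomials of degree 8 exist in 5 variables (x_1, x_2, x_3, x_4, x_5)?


The number of degree-8 monomials in 5 variables is C(d+n-1, n-1).
= C(8+5-1, 5-1) = C(12, 4)
= 495

495


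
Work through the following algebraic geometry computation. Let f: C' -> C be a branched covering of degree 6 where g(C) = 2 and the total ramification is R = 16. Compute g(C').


Riemann-Hurwitz formula: 2g' - 2 = d(2g - 2) + R
Given: d = 6, g = 2, R = 16
2g' - 2 = 6*(2*2 - 2) + 16
2g' - 2 = 6*2 + 16
2g' - 2 = 12 + 16 = 28
2g' = 30
g' = 15

15


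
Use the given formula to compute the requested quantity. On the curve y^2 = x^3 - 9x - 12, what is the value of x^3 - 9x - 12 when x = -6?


Compute x^3 - 9x - 12 at x = -6:
x^3 = (-6)^3 = -216
(-9)*x = (-9)*(-6) = 54
Sum: -216 + 54 - 12 = -174

-174


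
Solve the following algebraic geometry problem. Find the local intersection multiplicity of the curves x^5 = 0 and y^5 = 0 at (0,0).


The intersection multiplicity of V(x^a) and V(y^b) at the origin is:
I(O; V(x^5), V(y^5)) = dim_k(k[x,y]/(x^5, y^5))
A basis for k[x,y]/(x^5, y^5) is the set of monomials x^i * y^j
where 0 <= i < 5 and 0 <= j < 5.
The number of such monomials is 5 * 5 = 25

25


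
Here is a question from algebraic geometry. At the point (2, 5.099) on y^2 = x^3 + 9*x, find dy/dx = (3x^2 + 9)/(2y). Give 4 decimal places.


Using implicit differentiation of y^2 = x^3 + 9*x:
2y * dy/dx = 3x^2 + 9
dy/dx = (3x^2 + 9)/(2y)
Numerator: 3*2^2 + 9 = 21
Denominator: 2*5.099 = 10.198
dy/dx = 21/10.198 = 2.0592

2.0592


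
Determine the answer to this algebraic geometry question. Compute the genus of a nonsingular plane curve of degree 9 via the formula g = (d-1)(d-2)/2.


Using the genus formula for smooth plane curves:
g = (d-1)(d-2)/2
g = (9-1)(9-2)/2
g = 8*7/2
g = 56/2 = 28

28


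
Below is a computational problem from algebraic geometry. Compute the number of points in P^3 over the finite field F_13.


P^3(F_13) has (q^(n+1) - 1)/(q - 1) points.
= 13^3 + 13^2 + 13^1 + 13^0
= 2197 + 169 + 13 + 1
= 2380

2380


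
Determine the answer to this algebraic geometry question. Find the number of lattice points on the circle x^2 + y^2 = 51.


Systematically check integer values of x where x^2 <= 51.
For each valid x, check if 51 - x^2 is a perfect square.
Total integer solutions found: 0

0


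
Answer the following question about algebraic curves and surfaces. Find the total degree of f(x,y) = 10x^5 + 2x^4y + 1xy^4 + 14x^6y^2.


Examine each term for its total degree (sum of exponents).
  Term '10x^5' has total degree 5+0 = 5.
  Term '2x^4y' has total degree 4+1 = 5.
  Term '1xy^4' has total degree 1+4 = 5.
  Term '14x^6y^2' has total degree 6+2 = 8.
The maximum total degree among all terms is 8.

8


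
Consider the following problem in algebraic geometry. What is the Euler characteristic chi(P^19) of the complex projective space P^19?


The complex projective space P^19 has one cell in each even real dimension 0, 2, ..., 38.
The cohomology groups are H^{2k}(P^19) = Z for k = 0,...,19, and 0 otherwise.
Euler characteristic = sum of Betti numbers = 1 per even-dimensional cohomology group.
chi(P^19) = 19 + 1 = 20

20


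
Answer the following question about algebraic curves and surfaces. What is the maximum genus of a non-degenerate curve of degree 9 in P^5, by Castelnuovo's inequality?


Castelnuovo's bound: write d - 1 = m(r-1) + epsilon with 0 <= epsilon < r-1.
d - 1 = 9 - 1 = 8
r - 1 = 5 - 1 = 4
8 = 2*4 + 0, so m = 2, epsilon = 0
pi(d, r) = m(m-1)(r-1)/2 + m*epsilon
= 2*1*4/2 + 2*0
= 8/2 + 0
= 4 + 0 = 4

4
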